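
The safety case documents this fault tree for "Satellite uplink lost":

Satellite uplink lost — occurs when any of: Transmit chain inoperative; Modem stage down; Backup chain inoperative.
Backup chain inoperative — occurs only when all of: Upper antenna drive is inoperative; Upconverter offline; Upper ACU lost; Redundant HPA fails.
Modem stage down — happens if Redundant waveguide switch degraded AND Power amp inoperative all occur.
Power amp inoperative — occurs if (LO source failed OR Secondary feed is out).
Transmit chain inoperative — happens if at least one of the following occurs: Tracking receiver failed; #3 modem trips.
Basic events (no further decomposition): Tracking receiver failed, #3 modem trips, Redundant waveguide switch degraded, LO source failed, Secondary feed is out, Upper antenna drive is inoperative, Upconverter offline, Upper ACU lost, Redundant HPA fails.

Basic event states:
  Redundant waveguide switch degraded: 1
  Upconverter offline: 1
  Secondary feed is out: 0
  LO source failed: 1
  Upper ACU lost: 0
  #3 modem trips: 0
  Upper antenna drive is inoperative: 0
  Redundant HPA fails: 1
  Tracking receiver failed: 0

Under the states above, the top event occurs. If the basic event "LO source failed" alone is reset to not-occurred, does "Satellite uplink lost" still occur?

Counterfactual: set "LO source failed" to not occurred.
Transmit chain inoperative [OR]: Tracking receiver failed=not, #3 modem trips=not → no input occurs → does not occur.
Power amp inoperative [OR]: LO source failed=not, Secondary feed is out=not → no input occurs → does not occur.
Modem stage down [AND]: Redundant waveguide switch degraded=occurs, Power amp inoperative=not → not all inputs occur → does not occur.
Backup chain inoperative [AND]: Upper antenna drive is inoperative=not, Upconverter offline=occurs, Upper ACU lost=not, Redundant HPA fails=occurs → not all inputs occur → does not occur.
Satellite uplink lost [OR]: Transmit chain inoperative=not, Modem stage down=not, Backup chain inoperative=not → no input occurs → does not occur.

No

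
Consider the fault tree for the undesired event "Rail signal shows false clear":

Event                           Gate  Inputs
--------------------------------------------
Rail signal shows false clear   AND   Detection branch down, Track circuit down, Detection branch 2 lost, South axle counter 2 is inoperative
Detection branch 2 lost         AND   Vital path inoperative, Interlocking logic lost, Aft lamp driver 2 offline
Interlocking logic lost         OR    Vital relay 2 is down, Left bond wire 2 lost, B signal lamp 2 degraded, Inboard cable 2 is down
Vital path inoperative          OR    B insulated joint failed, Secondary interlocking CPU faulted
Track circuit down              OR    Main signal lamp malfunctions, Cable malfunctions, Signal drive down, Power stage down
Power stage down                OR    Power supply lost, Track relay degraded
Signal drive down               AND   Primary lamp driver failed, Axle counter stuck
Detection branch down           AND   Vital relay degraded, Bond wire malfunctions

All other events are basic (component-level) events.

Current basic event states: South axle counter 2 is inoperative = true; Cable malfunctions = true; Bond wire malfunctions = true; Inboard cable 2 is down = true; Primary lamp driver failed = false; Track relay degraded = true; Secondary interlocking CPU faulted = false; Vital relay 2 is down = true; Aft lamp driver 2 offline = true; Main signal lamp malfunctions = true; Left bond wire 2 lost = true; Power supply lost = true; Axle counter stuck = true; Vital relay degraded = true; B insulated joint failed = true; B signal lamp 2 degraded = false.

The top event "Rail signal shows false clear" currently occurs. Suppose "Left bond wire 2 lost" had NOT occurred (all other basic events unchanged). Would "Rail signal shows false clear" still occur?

Counterfactual: set "Left bond wire 2 lost" to not occurred.
Detection branch down [AND]: Vital relay degraded=occurs, Bond wire malfunctions=occurs → all inputs occur → occurs.
Signal drive down [AND]: Primary lamp driver failed=not, Axle counter stuck=occurs → not all inputs occur → does not occur.
Power stage down [OR]: Power supply lost=occurs, Track relay degraded=occurs → at least one input occurs → occurs.
Track circuit down [OR]: Main signal lamp malfunctions=occurs, Cable malfunctions=occurs, Signal drive down=not, Power stage down=occurs → at least one input occurs → occurs.
Vital path inoperative [OR]: B insulated joint failed=occurs, Secondary interlocking CPU faulted=not → at least one input occurs → occurs.
Interlocking logic lost [OR]: Vital relay 2 is down=occurs, Left bond wire 2 lost=not, B signal lamp 2 degraded=not, Inboard cable 2 is down=occurs → at least one input occurs → occurs.
Detection branch 2 lost [AND]: Vital path inoperative=occurs, Interlocking logic lost=occurs, Aft lamp driver 2 offline=occurs → all inputs occur → occurs.
Rail signal shows false clear [AND]: Detection branch down=occurs, Track circuit down=occurs, Detection branch 2 lost=occurs, South axle counter 2 is inoperative=occurs → all inputs occur → occurs.

Yes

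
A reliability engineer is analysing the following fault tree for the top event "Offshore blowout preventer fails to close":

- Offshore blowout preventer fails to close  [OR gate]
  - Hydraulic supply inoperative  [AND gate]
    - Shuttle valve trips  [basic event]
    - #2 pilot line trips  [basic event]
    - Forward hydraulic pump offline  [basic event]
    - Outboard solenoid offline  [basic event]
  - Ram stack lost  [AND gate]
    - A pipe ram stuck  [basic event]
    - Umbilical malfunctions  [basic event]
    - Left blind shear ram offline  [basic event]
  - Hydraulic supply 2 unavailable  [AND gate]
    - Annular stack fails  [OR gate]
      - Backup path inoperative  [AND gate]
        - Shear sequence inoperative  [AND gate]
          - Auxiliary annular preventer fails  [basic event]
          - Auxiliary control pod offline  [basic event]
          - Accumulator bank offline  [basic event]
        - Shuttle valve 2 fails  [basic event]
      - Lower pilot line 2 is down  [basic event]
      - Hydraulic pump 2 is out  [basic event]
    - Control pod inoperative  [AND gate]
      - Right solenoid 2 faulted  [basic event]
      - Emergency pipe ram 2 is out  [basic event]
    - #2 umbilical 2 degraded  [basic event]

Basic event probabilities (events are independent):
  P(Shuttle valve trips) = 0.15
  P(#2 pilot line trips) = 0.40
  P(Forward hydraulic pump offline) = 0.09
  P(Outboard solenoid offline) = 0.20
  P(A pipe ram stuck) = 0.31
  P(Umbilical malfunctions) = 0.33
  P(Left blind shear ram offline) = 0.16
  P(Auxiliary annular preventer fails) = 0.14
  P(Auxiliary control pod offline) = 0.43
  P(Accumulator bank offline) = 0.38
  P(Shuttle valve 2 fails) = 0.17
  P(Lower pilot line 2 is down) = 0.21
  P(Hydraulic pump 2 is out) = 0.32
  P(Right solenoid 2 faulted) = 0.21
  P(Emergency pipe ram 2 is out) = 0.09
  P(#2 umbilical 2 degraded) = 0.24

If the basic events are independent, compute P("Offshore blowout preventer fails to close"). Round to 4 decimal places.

P(Hydraulic supply inoperative) [AND] = 0.15 × 0.40 × 0.09 × 0.20 = 0.001080
P(Ram stack lost) [AND] = 0.31 × 0.33 × 0.16 = 0.016368
P(Shear sequence inoperative) [AND] = 0.14 × 0.43 × 0.38 = 0.022876
P(Backup path inoperative) [AND] = 0.022876 × 0.17 = 0.003889
P(Annular stack fails) [OR] = 1 − (1−0.003889) × (1−0.21) × (1−0.32) = 0.464889
P(Control pod inoperative) [AND] = 0.21 × 0.09 = 0.018900
P(Hydraulic supply 2 unavailable) [AND] = 0.464889 × 0.018900 × 0.24 = 0.002109
P(Offshore blowout preventer fails to close) [OR] = 1 − (1−0.001080) × (1−0.016368) × (1−0.002109) = 0.019503
Rounded to 4 decimal places: P(Offshore blowout preventer fails to close) ≈ 0.0195.

0.0195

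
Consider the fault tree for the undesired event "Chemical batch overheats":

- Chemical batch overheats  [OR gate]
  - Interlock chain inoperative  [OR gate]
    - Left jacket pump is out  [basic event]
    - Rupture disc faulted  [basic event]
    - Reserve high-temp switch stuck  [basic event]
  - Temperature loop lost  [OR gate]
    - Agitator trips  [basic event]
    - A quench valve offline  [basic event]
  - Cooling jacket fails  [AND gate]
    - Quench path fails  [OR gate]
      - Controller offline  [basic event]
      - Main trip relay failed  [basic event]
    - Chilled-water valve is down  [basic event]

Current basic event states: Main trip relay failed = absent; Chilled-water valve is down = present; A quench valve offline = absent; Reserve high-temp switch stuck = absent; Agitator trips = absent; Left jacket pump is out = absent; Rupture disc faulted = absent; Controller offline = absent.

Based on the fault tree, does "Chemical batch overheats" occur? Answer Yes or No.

Interlock chain inoperative [OR]: Left jacket pump is out=not, Rupture disc faulted=not, Reserve high-temp switch stuck=not → no input occurs → does not occur.
Temperature loop lost [OR]: Agitator trips=not, A quench valve offline=not → no input occurs → does not occur.
Quench path fails [OR]: Controller offline=not, Main trip relay failed=not → no input occurs → does not occur.
Cooling jacket fails [AND]: Quench path fails=not, Chilled-water valve is down=occurs → not all inputs occur → does not occur.
Chemical batch overheats [OR]: Interlock chain inoperative=not, Temperature loop lost=not, Cooling jacket fails=not → no input occurs → does not occur.

No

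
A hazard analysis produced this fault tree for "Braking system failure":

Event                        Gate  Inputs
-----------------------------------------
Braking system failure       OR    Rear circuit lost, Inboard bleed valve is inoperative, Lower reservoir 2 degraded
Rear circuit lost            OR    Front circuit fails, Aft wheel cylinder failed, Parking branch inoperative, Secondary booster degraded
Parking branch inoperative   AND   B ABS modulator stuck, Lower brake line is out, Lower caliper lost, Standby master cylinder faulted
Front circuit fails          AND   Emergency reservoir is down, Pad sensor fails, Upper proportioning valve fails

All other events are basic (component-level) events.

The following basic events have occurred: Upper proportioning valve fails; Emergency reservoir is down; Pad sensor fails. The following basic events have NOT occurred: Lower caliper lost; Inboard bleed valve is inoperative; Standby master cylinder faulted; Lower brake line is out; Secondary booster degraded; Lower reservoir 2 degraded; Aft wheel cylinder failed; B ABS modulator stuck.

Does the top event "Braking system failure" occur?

Yes

Front circuit fails [AND]: Emergency reservoir is down=occurs, Pad sensor fails=occurs, Upper proportioning valve fails=occurs → all inputs occur → occurs.
Parking branch inoperative [AND]: B ABS modulator stuck=not, Lower brake line is out=not, Lower caliper lost=not, Standby master cylinder faulted=not → not all inputs occur → does not occur.
Rear circuit lost [OR]: Front circuit fails=occurs, Aft wheel cylinder failed=not, Parking branch inoperative=not, Secondary booster degraded=not → at least one input occurs → occurs.
Braking system failure [OR]: Rear circuit lost=occurs, Inboard bleed valve is inoperative=not, Lower reservoir 2 degraded=not → at least one input occurs → occurs.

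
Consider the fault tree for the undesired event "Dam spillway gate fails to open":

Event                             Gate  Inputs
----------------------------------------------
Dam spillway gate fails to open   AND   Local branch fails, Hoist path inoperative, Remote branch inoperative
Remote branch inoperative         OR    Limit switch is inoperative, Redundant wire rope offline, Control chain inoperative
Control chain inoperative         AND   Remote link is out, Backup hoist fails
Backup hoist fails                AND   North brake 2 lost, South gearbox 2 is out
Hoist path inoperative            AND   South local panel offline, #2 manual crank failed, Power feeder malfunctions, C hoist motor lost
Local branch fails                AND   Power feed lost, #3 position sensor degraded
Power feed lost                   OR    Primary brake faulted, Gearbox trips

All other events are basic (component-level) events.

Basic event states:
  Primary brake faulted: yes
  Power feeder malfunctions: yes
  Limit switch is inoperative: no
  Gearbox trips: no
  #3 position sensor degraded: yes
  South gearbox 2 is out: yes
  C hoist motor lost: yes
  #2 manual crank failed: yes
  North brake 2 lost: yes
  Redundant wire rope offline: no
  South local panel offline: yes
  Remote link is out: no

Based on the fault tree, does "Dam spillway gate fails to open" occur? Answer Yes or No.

No

Power feed lost [OR]: Primary brake faulted=occurs, Gearbox trips=not → at least one input occurs → occurs.
Local branch fails [AND]: Power feed lost=occurs, #3 position sensor degraded=occurs → all inputs occur → occurs.
Hoist path inoperative [AND]: South local panel offline=occurs, #2 manual crank failed=occurs, Power feeder malfunctions=occurs, C hoist motor lost=occurs → all inputs occur → occurs.
Backup hoist fails [AND]: North brake 2 lost=occurs, South gearbox 2 is out=occurs → all inputs occur → occurs.
Control chain inoperative [AND]: Remote link is out=not, Backup hoist fails=occurs → not all inputs occur → does not occur.
Remote branch inoperative [OR]: Limit switch is inoperative=not, Redundant wire rope offline=not, Control chain inoperative=not → no input occurs → does not occur.
Dam spillway gate fails to open [AND]: Local branch fails=occurs, Hoist path inoperative=occurs, Remote branch inoperative=not → not all inputs occur → does not occur.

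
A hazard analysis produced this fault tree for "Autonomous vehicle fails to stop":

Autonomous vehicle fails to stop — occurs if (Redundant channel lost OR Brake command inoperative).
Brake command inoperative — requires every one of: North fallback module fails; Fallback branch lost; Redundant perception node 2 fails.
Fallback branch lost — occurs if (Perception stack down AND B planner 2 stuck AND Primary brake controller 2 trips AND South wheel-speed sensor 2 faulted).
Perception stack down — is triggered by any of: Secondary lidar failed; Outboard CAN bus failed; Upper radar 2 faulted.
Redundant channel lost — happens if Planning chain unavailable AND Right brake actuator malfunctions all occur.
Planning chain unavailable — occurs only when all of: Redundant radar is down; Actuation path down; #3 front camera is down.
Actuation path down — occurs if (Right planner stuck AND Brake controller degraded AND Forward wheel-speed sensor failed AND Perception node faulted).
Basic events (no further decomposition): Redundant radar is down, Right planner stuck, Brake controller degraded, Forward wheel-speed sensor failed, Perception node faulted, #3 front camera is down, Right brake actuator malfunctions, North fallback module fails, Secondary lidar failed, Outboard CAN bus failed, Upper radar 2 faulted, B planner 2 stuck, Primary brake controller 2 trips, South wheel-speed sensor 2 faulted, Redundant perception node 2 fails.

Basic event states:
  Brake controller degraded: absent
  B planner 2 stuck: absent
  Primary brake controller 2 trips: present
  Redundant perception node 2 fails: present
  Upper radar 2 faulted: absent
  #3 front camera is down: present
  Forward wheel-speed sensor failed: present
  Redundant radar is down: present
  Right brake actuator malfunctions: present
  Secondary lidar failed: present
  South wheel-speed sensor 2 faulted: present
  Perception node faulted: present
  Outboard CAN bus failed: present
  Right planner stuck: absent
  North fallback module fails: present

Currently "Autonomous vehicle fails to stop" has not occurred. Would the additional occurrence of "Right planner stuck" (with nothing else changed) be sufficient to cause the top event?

No

Counterfactual: set "Right planner stuck" to occurred.
Actuation path down [AND]: Right planner stuck=occurs, Brake controller degraded=not, Forward wheel-speed sensor failed=occurs, Perception node faulted=occurs → not all inputs occur → does not occur.
Planning chain unavailable [AND]: Redundant radar is down=occurs, Actuation path down=not, #3 front camera is down=occurs → not all inputs occur → does not occur.
Redundant channel lost [AND]: Planning chain unavailable=not, Right brake actuator malfunctions=occurs → not all inputs occur → does not occur.
Perception stack down [OR]: Secondary lidar failed=occurs, Outboard CAN bus failed=occurs, Upper radar 2 faulted=not → at least one input occurs → occurs.
Fallback branch lost [AND]: Perception stack down=occurs, B planner 2 stuck=not, Primary brake controller 2 trips=occurs, South wheel-speed sensor 2 faulted=occurs → not all inputs occur → does not occur.
Brake command inoperative [AND]: North fallback module fails=occurs, Fallback branch lost=not, Redundant perception node 2 fails=occurs → not all inputs occur → does not occur.
Autonomous vehicle fails to stop [OR]: Redundant channel lost=not, Brake command inoperative=not → no input occurs → does not occur.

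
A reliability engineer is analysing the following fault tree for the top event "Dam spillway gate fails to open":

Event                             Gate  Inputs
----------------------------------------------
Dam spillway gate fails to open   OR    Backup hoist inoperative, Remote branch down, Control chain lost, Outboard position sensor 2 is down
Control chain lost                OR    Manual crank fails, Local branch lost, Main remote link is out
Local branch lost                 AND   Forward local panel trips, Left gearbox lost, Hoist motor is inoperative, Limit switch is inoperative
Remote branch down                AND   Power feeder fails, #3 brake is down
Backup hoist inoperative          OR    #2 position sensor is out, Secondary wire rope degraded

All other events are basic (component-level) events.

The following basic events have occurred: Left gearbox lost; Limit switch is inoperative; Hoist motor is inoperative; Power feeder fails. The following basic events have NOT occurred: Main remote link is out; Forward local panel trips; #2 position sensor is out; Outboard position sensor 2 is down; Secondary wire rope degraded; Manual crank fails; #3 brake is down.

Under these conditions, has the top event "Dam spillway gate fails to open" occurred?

Backup hoist inoperative [OR]: #2 position sensor is out=not, Secondary wire rope degraded=not → no input occurs → does not occur.
Remote branch down [AND]: Power feeder fails=occurs, #3 brake is down=not → not all inputs occur → does not occur.
Local branch lost [AND]: Forward local panel trips=not, Left gearbox lost=occurs, Hoist motor is inoperative=occurs, Limit switch is inoperative=occurs → not all inputs occur → does not occur.
Control chain lost [OR]: Manual crank fails=not, Local branch lost=not, Main remote link is out=not → no input occurs → does not occur.
Dam spillway gate fails to open [OR]: Backup hoist inoperative=not, Remote branch down=not, Control chain lost=not, Outboard position sensor 2 is down=not → no input occurs → does not occur.

No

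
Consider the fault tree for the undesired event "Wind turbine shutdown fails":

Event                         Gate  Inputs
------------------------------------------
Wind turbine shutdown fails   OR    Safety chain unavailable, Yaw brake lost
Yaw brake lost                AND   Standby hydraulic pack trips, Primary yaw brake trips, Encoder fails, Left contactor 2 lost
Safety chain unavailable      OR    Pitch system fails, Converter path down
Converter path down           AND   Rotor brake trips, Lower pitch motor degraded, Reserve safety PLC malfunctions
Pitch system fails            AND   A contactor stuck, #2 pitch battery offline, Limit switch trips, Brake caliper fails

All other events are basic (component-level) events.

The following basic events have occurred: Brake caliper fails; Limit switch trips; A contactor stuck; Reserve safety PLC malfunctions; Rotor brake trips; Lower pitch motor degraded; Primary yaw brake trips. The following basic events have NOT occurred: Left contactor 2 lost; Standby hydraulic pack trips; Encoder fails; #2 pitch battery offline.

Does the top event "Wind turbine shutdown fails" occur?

Yes

Pitch system fails [AND]: A contactor stuck=occurs, #2 pitch battery offline=not, Limit switch trips=occurs, Brake caliper fails=occurs → not all inputs occur → does not occur.
Converter path down [AND]: Rotor brake trips=occurs, Lower pitch motor degraded=occurs, Reserve safety PLC malfunctions=occurs → all inputs occur → occurs.
Safety chain unavailable [OR]: Pitch system fails=not, Converter path down=occurs → at least one input occurs → occurs.
Yaw brake lost [AND]: Standby hydraulic pack trips=not, Primary yaw brake trips=occurs, Encoder fails=not, Left contactor 2 lost=not → not all inputs occur → does not occur.
Wind turbine shutdown fails [OR]: Safety chain unavailable=occurs, Yaw brake lost=not → at least one input occurs → occurs.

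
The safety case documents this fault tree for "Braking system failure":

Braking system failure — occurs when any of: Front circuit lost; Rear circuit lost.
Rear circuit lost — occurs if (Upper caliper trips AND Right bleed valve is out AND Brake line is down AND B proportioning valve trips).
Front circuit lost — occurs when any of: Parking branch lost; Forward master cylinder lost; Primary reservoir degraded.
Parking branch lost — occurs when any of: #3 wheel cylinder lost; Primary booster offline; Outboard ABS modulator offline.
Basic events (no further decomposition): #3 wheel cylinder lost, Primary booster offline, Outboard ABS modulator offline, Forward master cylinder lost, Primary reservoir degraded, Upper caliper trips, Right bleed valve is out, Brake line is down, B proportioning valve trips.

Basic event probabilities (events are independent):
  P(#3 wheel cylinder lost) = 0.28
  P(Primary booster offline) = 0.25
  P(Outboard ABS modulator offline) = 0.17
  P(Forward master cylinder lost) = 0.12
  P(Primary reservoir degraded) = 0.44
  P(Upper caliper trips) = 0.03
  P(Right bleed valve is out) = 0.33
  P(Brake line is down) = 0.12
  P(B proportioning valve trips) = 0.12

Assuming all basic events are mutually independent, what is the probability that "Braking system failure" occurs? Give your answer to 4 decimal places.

P(Parking branch lost) [OR] = 1 − (1−0.28) × (1−0.25) × (1−0.17) = 0.551800
P(Front circuit lost) [OR] = 1 − (1−0.551800) × (1−0.12) × (1−0.44) = 0.779127
P(Rear circuit lost) [AND] = 0.03 × 0.33 × 0.12 × 0.12 = 0.000143
P(Braking system failure) [OR] = 1 − (1−0.779127) × (1−0.000143) = 0.779159
Rounded to 4 decimal places: P(Braking system failure) ≈ 0.7792.

0.7792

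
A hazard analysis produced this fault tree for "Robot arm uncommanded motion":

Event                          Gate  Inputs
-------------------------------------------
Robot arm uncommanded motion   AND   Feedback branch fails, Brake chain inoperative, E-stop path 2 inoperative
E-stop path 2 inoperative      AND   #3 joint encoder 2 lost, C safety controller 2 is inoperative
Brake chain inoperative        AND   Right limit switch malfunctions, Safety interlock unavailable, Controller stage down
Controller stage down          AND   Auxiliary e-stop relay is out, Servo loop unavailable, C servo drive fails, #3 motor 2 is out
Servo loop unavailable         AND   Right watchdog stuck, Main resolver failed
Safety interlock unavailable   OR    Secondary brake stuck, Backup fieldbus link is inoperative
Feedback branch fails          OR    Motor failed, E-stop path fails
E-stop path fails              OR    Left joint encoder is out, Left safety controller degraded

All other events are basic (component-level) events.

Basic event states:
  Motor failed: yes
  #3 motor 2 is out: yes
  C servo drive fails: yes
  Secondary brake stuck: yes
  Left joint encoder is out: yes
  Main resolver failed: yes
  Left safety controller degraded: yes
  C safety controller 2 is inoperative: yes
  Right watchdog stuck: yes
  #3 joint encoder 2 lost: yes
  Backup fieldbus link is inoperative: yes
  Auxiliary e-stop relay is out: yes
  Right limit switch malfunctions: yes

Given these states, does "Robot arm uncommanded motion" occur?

E-stop path fails [OR]: Left joint encoder is out=occurs, Left safety controller degraded=occurs → at least one input occurs → occurs.
Feedback branch fails [OR]: Motor failed=occurs, E-stop path fails=occurs → at least one input occurs → occurs.
Safety interlock unavailable [OR]: Secondary brake stuck=occurs, Backup fieldbus link is inoperative=occurs → at least one input occurs → occurs.
Servo loop unavailable [AND]: Right watchdog stuck=occurs, Main resolver failed=occurs → all inputs occur → occurs.
Controller stage down [AND]: Auxiliary e-stop relay is out=occurs, Servo loop unavailable=occurs, C servo drive fails=occurs, #3 motor 2 is out=occurs → all inputs occur → occurs.
Brake chain inoperative [AND]: Right limit switch malfunctions=occurs, Safety interlock unavailable=occurs, Controller stage down=occurs → all inputs occur → occurs.
E-stop path 2 inoperative [AND]: #3 joint encoder 2 lost=occurs, C safety controller 2 is inoperative=occurs → all inputs occur → occurs.
Robot arm uncommanded motion [AND]: Feedback branch fails=occurs, Brake chain inoperative=occurs, E-stop path 2 inoperative=occurs → all inputs occur → occurs.

Yes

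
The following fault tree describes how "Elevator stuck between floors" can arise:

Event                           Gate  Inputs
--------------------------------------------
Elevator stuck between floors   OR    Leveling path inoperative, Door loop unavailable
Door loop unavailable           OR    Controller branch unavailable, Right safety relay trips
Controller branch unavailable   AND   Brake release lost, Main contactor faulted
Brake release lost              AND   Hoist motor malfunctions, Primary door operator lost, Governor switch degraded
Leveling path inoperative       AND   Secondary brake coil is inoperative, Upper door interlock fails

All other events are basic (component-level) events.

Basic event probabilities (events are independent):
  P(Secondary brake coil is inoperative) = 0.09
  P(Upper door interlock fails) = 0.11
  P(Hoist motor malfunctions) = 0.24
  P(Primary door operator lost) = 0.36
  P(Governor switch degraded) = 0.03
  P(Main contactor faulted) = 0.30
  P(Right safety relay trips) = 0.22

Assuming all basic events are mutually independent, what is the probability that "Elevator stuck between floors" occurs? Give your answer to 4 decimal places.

P(Leveling path inoperative) [AND] = 0.09 × 0.11 = 0.009900
P(Brake release lost) [AND] = 0.24 × 0.36 × 0.03 = 0.002592
P(Controller branch unavailable) [AND] = 0.002592 × 0.30 = 0.000778
P(Door loop unavailable) [OR] = 1 − (1−0.000778) × (1−0.22) = 0.220607
P(Elevator stuck between floors) [OR] = 1 − (1−0.009900) × (1−0.220607) = 0.228323
Rounded to 4 decimal places: P(Elevator stuck between floors) ≈ 0.2283.

0.2283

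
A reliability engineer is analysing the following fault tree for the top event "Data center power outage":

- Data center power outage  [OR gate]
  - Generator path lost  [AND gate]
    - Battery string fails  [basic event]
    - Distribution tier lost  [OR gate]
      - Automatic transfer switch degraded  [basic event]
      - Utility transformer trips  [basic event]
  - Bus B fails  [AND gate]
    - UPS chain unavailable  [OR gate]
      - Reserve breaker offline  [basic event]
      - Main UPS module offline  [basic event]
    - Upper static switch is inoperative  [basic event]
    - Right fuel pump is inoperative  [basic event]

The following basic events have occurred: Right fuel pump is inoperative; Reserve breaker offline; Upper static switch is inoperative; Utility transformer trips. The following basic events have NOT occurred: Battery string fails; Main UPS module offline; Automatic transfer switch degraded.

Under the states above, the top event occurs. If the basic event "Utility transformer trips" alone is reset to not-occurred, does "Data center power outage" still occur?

Counterfactual: set "Utility transformer trips" to not occurred.
Distribution tier lost [OR]: Automatic transfer switch degraded=not, Utility transformer trips=not → no input occurs → does not occur.
Generator path lost [AND]: Battery string fails=not, Distribution tier lost=not → not all inputs occur → does not occur.
UPS chain unavailable [OR]: Reserve breaker offline=occurs, Main UPS module offline=not → at least one input occurs → occurs.
Bus B fails [AND]: UPS chain unavailable=occurs, Upper static switch is inoperative=occurs, Right fuel pump is inoperative=occurs → all inputs occur → occurs.
Data center power outage [OR]: Generator path lost=not, Bus B fails=occurs → at least one input occurs → occurs.

Yes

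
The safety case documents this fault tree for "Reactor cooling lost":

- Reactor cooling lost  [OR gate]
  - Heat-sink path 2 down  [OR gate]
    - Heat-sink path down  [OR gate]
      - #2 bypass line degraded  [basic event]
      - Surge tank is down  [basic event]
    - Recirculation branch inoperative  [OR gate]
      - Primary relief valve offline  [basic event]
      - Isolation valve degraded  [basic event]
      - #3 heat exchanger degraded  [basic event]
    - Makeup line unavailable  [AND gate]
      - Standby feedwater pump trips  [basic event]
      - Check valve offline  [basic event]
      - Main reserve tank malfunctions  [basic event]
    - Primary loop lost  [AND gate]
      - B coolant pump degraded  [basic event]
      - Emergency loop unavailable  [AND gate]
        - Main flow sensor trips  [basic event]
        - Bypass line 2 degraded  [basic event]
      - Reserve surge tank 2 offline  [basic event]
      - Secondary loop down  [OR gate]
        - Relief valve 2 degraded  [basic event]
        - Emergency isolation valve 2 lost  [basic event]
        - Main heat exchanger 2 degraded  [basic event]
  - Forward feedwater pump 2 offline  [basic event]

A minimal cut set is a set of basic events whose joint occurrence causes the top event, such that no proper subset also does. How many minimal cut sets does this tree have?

10

Heat-sink path down [OR]: union of children's cut sets → 2 cut set(s).
Recirculation branch inoperative [OR]: union of children's cut sets → 3 cut set(s).
Makeup line unavailable [AND]: one cut set from each child combined → 1 × 1 × 1 = 1 cut set(s).
Emergency loop unavailable [AND]: one cut set from each child combined → 1 × 1 = 1 cut set(s).
Secondary loop down [OR]: union of children's cut sets → 3 cut set(s).
Primary loop lost [AND]: one cut set from each child combined → 1 × 1 × 1 × 3 = 3 cut set(s).
Heat-sink path 2 down [OR]: union of children's cut sets → 9 cut set(s).
Reactor cooling lost [OR]: union of children's cut sets → 10 cut set(s).
Minimal cut sets: {#2 bypass line degraded}; {Surge tank is down}; {Primary relief valve offline}; {Isolation valve degraded}; {#3 heat exchanger degraded}; {Check valve offline, Main reserve tank malfunctions, Standby feedwater pump trips}; {B coolant pump degraded, Bypass line 2 degraded, Main flow sensor trips, Relief valve 2 degraded, Reserve surge tank 2 offline}; {B coolant pump degraded, Bypass line 2 degraded, Emergency isolation valve 2 lost, Main flow sensor trips, Reserve surge tank 2 offline}; {B coolant pump degraded, Bypass line 2 degraded, Main flow sensor trips, Main heat exchanger 2 degraded, Reserve surge tank 2 offline}; {Forward feedwater pump 2 offline}.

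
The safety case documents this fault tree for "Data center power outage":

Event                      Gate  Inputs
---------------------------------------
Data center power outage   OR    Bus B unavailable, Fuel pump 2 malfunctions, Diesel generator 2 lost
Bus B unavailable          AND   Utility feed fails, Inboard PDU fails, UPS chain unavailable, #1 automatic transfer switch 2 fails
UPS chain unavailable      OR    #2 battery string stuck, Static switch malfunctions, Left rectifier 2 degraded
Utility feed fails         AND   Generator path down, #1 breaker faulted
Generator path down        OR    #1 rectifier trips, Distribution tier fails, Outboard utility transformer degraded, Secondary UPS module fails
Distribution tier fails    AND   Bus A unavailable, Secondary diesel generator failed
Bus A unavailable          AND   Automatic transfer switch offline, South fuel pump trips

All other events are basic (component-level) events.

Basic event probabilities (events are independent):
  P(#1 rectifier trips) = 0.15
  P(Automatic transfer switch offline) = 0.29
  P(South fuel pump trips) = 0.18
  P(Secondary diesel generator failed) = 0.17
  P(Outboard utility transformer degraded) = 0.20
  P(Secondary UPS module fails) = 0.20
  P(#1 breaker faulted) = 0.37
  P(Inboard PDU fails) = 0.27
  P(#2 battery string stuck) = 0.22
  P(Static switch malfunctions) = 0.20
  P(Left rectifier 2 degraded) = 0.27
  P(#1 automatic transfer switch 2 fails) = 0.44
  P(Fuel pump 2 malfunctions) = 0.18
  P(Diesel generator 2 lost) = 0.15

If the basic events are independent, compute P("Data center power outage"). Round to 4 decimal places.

0.3107

P(Bus A unavailable) [AND] = 0.29 × 0.18 = 0.052200
P(Distribution tier fails) [AND] = 0.052200 × 0.17 = 0.008874
P(Generator path down) [OR] = 1 − (1−0.15) × (1−0.008874) × (1−0.20) × (1−0.20) = 0.460827
P(Utility feed fails) [AND] = 0.460827 × 0.37 = 0.170506
P(UPS chain unavailable) [OR] = 1 − (1−0.22) × (1−0.20) × (1−0.27) = 0.544480
P(Bus B unavailable) [AND] = 0.170506 × 0.27 × 0.544480 × 0.44 = 0.011029
P(Data center power outage) [OR] = 1 − (1−0.011029) × (1−0.18) × (1−0.15) = 0.310687
Rounded to 4 decimal places: P(Data center power outage) ≈ 0.3107.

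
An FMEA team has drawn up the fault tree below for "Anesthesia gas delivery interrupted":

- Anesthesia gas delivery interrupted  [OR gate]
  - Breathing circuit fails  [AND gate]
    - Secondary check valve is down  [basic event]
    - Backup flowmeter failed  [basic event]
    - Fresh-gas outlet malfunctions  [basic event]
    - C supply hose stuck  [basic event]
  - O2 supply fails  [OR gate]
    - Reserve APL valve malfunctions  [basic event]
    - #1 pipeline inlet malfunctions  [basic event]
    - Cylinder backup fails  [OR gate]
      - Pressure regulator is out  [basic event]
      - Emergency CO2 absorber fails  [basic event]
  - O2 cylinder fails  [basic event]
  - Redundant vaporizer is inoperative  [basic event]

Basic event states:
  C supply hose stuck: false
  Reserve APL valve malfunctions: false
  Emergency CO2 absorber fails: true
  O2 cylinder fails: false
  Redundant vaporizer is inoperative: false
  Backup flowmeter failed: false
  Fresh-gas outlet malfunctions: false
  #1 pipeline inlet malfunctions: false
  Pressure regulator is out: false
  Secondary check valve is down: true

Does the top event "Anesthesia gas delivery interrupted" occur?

Breathing circuit fails [AND]: Secondary check valve is down=occurs, Backup flowmeter failed=not, Fresh-gas outlet malfunctions=not, C supply hose stuck=not → not all inputs occur → does not occur.
Cylinder backup fails [OR]: Pressure regulator is out=not, Emergency CO2 absorber fails=occurs → at least one input occurs → occurs.
O2 supply fails [OR]: Reserve APL valve malfunctions=not, #1 pipeline inlet malfunctions=not, Cylinder backup fails=occurs → at least one input occurs → occurs.
Anesthesia gas delivery interrupted [OR]: Breathing circuit fails=not, O2 supply fails=occurs, O2 cylinder fails=not, Redundant vaporizer is inoperative=not → at least one input occurs → occurs.

Yes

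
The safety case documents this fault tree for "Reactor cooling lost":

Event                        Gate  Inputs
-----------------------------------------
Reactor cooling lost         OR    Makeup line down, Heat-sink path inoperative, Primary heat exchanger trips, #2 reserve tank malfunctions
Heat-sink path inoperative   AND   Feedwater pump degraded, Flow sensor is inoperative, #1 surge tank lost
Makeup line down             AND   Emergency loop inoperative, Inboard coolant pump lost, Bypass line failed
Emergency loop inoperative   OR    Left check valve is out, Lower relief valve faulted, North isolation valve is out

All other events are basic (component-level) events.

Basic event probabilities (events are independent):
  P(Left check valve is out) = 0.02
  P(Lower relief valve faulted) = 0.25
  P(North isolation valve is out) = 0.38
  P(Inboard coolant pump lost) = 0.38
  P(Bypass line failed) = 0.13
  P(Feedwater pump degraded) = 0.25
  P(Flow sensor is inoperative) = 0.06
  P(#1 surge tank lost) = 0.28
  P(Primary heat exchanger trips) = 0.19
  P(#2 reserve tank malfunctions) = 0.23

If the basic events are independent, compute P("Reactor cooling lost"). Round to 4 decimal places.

P(Emergency loop inoperative) [OR] = 1 − (1−0.02) × (1−0.25) × (1−0.38) = 0.544300
P(Makeup line down) [AND] = 0.544300 × 0.38 × 0.13 = 0.026888
P(Heat-sink path inoperative) [AND] = 0.25 × 0.06 × 0.28 = 0.004200
P(Reactor cooling lost) [OR] = 1 − (1−0.026888) × (1−0.004200) × (1−0.19) × (1−0.23) = 0.395619
Rounded to 4 decimal places: P(Reactor cooling lost) ≈ 0.3956.

0.3956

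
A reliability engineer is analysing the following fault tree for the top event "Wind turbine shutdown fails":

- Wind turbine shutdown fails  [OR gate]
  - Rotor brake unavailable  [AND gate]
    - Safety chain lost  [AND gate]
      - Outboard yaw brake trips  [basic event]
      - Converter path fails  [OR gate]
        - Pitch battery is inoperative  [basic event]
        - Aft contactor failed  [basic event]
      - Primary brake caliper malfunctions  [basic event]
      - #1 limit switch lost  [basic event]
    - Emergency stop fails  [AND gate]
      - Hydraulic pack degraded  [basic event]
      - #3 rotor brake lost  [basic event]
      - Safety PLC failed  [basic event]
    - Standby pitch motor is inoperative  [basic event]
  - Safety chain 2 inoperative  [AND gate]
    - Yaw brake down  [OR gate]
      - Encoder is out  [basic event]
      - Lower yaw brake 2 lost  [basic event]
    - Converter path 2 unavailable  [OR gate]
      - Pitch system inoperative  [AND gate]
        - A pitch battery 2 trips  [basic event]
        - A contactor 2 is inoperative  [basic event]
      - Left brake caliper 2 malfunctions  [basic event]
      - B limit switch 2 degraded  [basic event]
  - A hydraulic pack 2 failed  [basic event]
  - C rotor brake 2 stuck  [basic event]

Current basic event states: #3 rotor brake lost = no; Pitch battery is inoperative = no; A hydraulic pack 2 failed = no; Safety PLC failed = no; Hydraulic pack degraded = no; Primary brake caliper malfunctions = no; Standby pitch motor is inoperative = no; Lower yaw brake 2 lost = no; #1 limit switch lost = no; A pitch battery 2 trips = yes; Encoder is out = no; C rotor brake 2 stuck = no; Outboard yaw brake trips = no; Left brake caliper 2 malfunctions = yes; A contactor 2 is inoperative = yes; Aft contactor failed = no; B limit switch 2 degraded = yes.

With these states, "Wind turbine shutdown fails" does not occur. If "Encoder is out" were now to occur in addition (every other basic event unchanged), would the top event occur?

Yes

Counterfactual: set "Encoder is out" to occurred.
Converter path fails [OR]: Pitch battery is inoperative=not, Aft contactor failed=not → no input occurs → does not occur.
Safety chain lost [AND]: Outboard yaw brake trips=not, Converter path fails=not, Primary brake caliper malfunctions=not, #1 limit switch lost=not → not all inputs occur → does not occur.
Emergency stop fails [AND]: Hydraulic pack degraded=not, #3 rotor brake lost=not, Safety PLC failed=not → not all inputs occur → does not occur.
Rotor brake unavailable [AND]: Safety chain lost=not, Emergency stop fails=not, Standby pitch motor is inoperative=not → not all inputs occur → does not occur.
Yaw brake down [OR]: Encoder is out=occurs, Lower yaw brake 2 lost=not → at least one input occurs → occurs.
Pitch system inoperative [AND]: A pitch battery 2 trips=occurs, A contactor 2 is inoperative=occurs → all inputs occur → occurs.
Converter path 2 unavailable [OR]: Pitch system inoperative=occurs, Left brake caliper 2 malfunctions=occurs, B limit switch 2 degraded=occurs → at least one input occurs → occurs.
Safety chain 2 inoperative [AND]: Yaw brake down=occurs, Converter path 2 unavailable=occurs → all inputs occur → occurs.
Wind turbine shutdown fails [OR]: Rotor brake unavailable=not, Safety chain 2 inoperative=occurs, A hydraulic pack 2 failed=not, C rotor brake 2 stuck=not → at least one input occurs → occurs.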